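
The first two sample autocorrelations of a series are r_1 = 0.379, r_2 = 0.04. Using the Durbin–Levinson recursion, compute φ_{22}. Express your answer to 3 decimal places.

-0.121

φ_{22} = (r_2 − r_1²) / (1 − r_1²)
r_1² = (0.379)² = 0.143641
Numerator = 0.04 − 0.1436 = -0.1036; denominator = 1 − 0.1436 = 0.8564
φ_{22} = -0.1036 / 0.8564 = -0.121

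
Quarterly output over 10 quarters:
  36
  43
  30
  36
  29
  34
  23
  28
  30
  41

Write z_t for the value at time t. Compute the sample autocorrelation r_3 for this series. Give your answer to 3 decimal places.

-0.371

Mean z̄ = (36 + 43 + 30 + 36 + 29 + 34 + 23 + 28 + 30 + 41)/10 = 33.0000
Numerator Σ_{t=1}^{7}(z_t−z̄)(z_{t+3}−z̄) = -127.0000
Denominator Σ(z_t−z̄)² = 342.0000
r_3 = -127.0000 / 342.0000 = -0.371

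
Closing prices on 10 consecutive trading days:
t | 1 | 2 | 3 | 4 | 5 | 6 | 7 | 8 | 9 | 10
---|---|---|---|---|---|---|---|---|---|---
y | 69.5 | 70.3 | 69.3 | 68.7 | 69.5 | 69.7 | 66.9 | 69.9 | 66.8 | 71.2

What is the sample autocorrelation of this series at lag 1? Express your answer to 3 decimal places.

-0.510

Mean ȳ = (69.5 + 70.3 + 69.3 + 68.7 + 69.5 + 69.7 + 66.9 + 69.9 + 66.8 + 71.2)/10 = 69.1800
Numerator Σ_{t=1}^{9}(y_t−ȳ)(y_{t+1}−ȳ) = -8.9004
Denominator Σ(y_t−ȳ)² = 17.4360
r_1 = -8.9004 / 17.4360 = -0.510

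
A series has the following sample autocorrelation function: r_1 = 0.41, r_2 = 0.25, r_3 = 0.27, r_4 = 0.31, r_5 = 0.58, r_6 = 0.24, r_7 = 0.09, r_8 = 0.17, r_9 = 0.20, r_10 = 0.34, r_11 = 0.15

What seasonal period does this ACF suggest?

The largest autocorrelation is r_5 = 0.58; the remaining lags stay at or below 0.41. The elevated value at lag 1 (0.41), dropping to 0.25 at lag 2, reflects decaying short-term dependence rather than seasonality.
The dominant spike at lag 5 indicates a seasonal period of 5.

5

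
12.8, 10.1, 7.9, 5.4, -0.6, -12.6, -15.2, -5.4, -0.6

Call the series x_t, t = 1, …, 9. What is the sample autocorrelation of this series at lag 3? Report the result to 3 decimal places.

-0.137

Mean x̄ = (12.8 + 10.1 + 7.9 + 5.4 − 0.6 − 12.6 − 15.2 − 5.4 − 0.6)/9 = 0.2000
Σ(x_t−x̄)(x_{t+3}−x̄) = (65.5200) + (-7.9200) + (-98.5600) + (-80.0800) + (4.4800) + (10.2400) = -106.3200
Denominator Σ(x_t−x̄)² = 776.7400
r_3 = -106.3200 / 776.7400 = -0.137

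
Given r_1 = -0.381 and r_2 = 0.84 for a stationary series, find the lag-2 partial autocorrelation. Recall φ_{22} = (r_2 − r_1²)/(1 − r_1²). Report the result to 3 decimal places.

0.813

φ_{22} = (r_2 − r_1²) / (1 − r_1²)
r_1² = (-0.381)² = 0.145161
Numerator = 0.84 − 0.1452 = 0.6948; denominator = 1 − 0.1452 = 0.8548
φ_{22} = 0.6948 / 0.8548 = 0.813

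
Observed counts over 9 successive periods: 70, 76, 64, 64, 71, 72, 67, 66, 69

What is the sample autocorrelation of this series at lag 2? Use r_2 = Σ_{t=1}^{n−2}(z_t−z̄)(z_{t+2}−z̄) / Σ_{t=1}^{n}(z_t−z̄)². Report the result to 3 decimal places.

-0.634

Mean z̄ = (70 + 76 + 64 + 64 + 71 + 72 + 67 + 66 + 69)/9 = 68.7778
Numerator Σ_{t=1}^{7}(z_t−z̄)(z_{t+2}−z̄) = -79.6543
Denominator Σ(z_t−z̄)² = 125.5556
r_2 = -79.6543 / 125.5556 = -0.634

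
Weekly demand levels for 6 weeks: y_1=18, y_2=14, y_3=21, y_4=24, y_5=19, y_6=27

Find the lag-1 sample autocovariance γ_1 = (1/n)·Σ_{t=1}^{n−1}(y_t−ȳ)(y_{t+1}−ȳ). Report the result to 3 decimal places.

-0.042

Mean ȳ = (18 + 14 + 21 + 24 + 19 + 27)/6 = 20.5000
Deviations: -2.5000, -6.5000, 0.5000, 3.5000, -1.5000, 6.5000
Σ_{t=1}^{5}(y_t−ȳ)(y_{t+1}−ȳ) = -0.2500
γ_1 = -0.2500 / 6 = -0.042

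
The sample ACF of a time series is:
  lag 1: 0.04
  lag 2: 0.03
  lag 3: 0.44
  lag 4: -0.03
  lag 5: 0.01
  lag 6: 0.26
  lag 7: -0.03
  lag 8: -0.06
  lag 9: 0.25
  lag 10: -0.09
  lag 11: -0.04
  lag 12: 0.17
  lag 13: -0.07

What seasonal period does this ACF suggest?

The largest autocorrelation is r_3 = 0.44, with weaker echoes at lags 6 (0.26), 9 (0.25) and 12 (0.17); the remaining lags stay at or below 0.04.
The dominant spike at lag 3 indicates a seasonal period of 3.

3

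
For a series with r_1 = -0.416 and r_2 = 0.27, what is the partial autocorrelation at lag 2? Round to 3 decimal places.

0.117

φ_{22} = (r_2 − r_1²) / (1 − r_1²)
r_1² = (-0.416)² = 0.173056
Numerator = 0.27 − 0.1731 = 0.0969; denominator = 1 − 0.1731 = 0.8269
φ_{22} = 0.0969 / 0.8269 = 0.117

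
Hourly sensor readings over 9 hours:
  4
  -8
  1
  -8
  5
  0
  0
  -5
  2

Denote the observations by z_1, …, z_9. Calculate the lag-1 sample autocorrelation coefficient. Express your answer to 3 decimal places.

Mean z̄ = (4 − 8 + 1 − 8 + 5 + 0 + 0 − 5 + 2)/9 = -1.0000
Numerator Σ_{t=1}^{8}(z_t−z̄)(z_{t+1}−z̄) = -114.0000
Denominator Σ(z_t−z̄)² = 190.0000
r_1 = -114.0000 / 190.0000 = -0.600

-0.600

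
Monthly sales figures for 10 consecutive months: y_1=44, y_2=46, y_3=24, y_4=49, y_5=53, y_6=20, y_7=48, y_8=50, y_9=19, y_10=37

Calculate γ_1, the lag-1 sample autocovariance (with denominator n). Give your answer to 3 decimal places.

-59.800

Mean ȳ = (44 + 46 + 24 + 49 + 53 + 20 + 48 + 50 + 19 + 37)/10 = 39.0000
Σ_{t=1}^{9}(y_t−ȳ)(y_{t+1}−ȳ) = -598.0000
γ_1 = -598.0000 / 10 = -59.800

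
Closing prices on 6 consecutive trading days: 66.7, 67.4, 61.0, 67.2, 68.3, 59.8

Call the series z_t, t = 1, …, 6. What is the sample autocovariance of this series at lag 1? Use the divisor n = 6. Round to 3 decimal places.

-4.081

Mean z̄ = (66.7 + 67.4 + 61.0 + 67.2 + 68.3 + 59.8)/6 = 65.0667
Σ_{t=1}^{5}(z_t−z̄)(z_{t+1}−z̄) = -24.4844
γ_1 = -24.4844 / 6 = -4.081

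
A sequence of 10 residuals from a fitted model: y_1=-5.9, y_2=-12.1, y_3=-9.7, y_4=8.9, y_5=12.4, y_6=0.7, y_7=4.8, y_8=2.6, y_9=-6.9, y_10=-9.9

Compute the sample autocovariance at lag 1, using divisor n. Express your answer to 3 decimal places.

28.646

Mean ȳ = (-5.9 − 12.1 − 9.7 + 8.9 + 12.4 + 0.7 + 4.8 + 2.6 − 6.9 − 9.9)/10 = -1.5100
Σ_{t=1}^{9}(y_t−ȳ)(y_{t+1}−ȳ) = 286.4569
γ_1 = 286.4569 / 10 = 28.646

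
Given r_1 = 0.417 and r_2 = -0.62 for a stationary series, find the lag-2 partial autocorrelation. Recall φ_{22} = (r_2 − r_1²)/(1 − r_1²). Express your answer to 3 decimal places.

-0.961

φ_{22} = (r_2 − r_1²) / (1 − r_1²)
r_1² = (0.417)² = 0.173889
Numerator = -0.62 − 0.1739 = -0.7939; denominator = 1 − 0.1739 = 0.8261
φ_{22} = -0.7939 / 0.8261 = -0.961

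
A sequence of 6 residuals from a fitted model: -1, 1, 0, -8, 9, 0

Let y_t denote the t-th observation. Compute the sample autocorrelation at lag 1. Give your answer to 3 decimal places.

Mean ȳ = (-1 + 1 + 0 − 8 + 9 + 0)/6 = 0.1667
Deviations from mean: -1.1667, 0.8333, -0.1667, -8.1667, 8.8333, -0.1667
Numerator Σ_{t=1}^{5}(y_t−ȳ)(y_{t+1}−ȳ) = -73.3611
Denominator Σ(y_t−ȳ)² = 146.8333
r_1 = -73.3611 / 146.8333 = -0.500

-0.500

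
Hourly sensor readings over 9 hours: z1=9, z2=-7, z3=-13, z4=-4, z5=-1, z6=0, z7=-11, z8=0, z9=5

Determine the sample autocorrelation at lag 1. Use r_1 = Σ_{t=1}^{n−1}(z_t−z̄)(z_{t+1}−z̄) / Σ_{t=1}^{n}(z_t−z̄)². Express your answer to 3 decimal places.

-0.024

Mean z̄ = (9 − 7 − 13 − 4 − 1 + 0 − 11 + 0 + 5)/9 = -2.4444
Numerator Σ_{t=1}^{8}(z_t−z̄)(z_{t+1}−z̄) = -9.9753
Denominator Σ(z_t−z̄)² = 408.2222
r_1 = -9.9753 / 408.2222 = -0.024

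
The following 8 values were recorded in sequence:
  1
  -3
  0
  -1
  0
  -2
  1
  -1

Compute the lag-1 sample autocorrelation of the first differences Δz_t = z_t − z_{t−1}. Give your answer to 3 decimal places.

First differences Δz: -4, 3, -1, 1, -2, 3, -2
Mean of differences = -0.2857
Numerator Σ(Δz_t−Δz̄)(Δz_{t+1}−Δz̄) = -28.9388
Denominator Σ(Δz_t−Δz̄)² = 43.4286
r_1(Δz) = -28.9388 / 43.4286 = -0.666

-0.666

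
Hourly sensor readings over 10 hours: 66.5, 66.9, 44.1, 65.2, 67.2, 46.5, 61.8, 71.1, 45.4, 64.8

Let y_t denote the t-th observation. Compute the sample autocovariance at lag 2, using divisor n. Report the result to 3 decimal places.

-36.225

Mean ȳ = (66.5 + 66.9 + 44.1 + 65.2 + 67.2 + 46.5 + 61.8 + 71.1 + 45.4 + 64.8)/10 = 59.9500
Σ_{t=1}^{8}(y_t−ȳ)(y_{t+2}−ȳ) = -362.2500
γ_2 = -362.2500 / 10 = -36.225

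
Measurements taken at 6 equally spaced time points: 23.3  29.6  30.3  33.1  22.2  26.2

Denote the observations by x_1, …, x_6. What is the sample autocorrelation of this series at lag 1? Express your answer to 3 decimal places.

-0.108

Mean x̄ = (23.3 + 29.6 + 30.3 + 33.1 + 22.2 + 26.2)/6 = 27.4500
Deviations from mean: -4.1500, 2.1500, 2.8500, 5.6500, -5.2500, -1.2500
Numerator Σ_{t=1}^{5}(x_t−x̄)(x_{t+1}−x̄) = -9.7925
Denominator Σ(x_t−x̄)² = 91.0150
r_1 = -9.7925 / 91.0150 = -0.108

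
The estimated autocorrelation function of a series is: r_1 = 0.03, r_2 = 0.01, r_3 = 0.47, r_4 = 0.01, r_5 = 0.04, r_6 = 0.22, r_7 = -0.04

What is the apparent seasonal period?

The largest autocorrelation is r_3 = 0.47, with a weaker echo at lag 6 (0.22); the remaining lags stay at or below 0.04.
The dominant spike at lag 3 indicates a seasonal period of 3.

3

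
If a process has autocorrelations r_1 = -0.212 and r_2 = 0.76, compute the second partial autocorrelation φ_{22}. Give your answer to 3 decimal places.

φ_{22} = (r_2 − r_1²) / (1 − r_1²)
r_1² = (-0.212)² = 0.044944
Numerator = 0.76 − 0.0449 = 0.7151; denominator = 1 − 0.0449 = 0.9551
φ_{22} = 0.7151 / 0.9551 = 0.749

0.749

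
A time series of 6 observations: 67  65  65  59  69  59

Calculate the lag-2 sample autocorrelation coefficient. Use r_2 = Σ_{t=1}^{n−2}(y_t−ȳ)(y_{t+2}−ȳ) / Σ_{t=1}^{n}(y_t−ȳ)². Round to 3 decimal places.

Mean ȳ = (67 + 65 + 65 + 59 + 69 + 59)/6 = 64.0000
Deviations from mean: 3.0000, 1.0000, 1.0000, -5.0000, 5.0000, -5.0000
Σ(y_t−ȳ)(y_{t+2}−ȳ) = (3.0000) + (-5.0000) + (5.0000) + (25.0000) = 28.0000
Denominator Σ(y_t−ȳ)² = 86.0000
r_2 = 28.0000 / 86.0000 = 0.326

0.326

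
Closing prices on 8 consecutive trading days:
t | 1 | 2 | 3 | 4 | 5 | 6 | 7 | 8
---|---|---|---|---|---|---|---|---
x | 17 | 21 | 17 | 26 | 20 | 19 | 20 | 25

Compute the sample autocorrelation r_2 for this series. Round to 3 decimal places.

Mean x̄ = (17 + 21 + 17 + 26 + 20 + 19 + 20 + 25)/8 = 20.6250
Numerator Σ_{t=1}^{6}(x_t−x̄)(x_{t+2}−x̄) = 1.9688
Denominator Σ(x_t−x̄)² = 77.8750
r_2 = 1.9688 / 77.8750 = 0.025

0.025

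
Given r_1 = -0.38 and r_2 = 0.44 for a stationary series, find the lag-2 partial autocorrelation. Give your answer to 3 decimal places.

0.345

φ_{22} = (r_2 − r_1²) / (1 − r_1²)
r_1² = (-0.38)² = 0.1444
Numerator = 0.44 − 0.1444 = 0.2956; denominator = 1 − 0.1444 = 0.8556
φ_{22} = 0.2956 / 0.8556 = 0.345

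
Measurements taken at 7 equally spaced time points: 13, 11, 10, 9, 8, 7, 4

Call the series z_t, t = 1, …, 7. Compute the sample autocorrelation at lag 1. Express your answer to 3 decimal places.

0.432

Mean z̄ = (13 + 11 + 10 + 9 + 8 + 7 + 4)/7 = 8.8571
Deviations from mean: 4.1429, 2.1429, 1.1429, 0.1429, -0.8571, -1.8571, -4.8571
Σ(z_t−z̄)(z_{t+1}−z̄) = (8.8776) + (2.4490) + (0.1633) + (-0.1224) + (1.5918) + (9.0204) = 21.9796
Denominator Σ(z_t−z̄)² = 50.8571
r_1 = 21.9796 / 50.8571 = 0.432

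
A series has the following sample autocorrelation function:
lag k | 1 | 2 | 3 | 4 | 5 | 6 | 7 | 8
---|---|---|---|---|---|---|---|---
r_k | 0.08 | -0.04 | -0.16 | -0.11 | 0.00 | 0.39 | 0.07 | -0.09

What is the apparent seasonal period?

The largest autocorrelation is r_6 = 0.39; the remaining lags stay at or below 0.08.
The dominant spike at lag 6 indicates a seasonal period of 6.

6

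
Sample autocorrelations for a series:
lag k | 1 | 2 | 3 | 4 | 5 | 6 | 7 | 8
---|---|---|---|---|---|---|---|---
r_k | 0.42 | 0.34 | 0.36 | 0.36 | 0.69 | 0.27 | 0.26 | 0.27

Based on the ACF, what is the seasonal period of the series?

5

The largest autocorrelation is r_5 = 0.69; the remaining lags stay at or below 0.42. The elevated value at lag 1 (0.42), dropping to 0.34 at lag 2, reflects decaying short-term dependence rather than seasonality.
The dominant spike at lag 5 indicates a seasonal period of 5.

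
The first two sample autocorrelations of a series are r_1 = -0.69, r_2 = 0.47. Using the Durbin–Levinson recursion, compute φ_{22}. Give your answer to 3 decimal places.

φ_{22} = (r_2 − r_1²) / (1 − r_1²)
r_1² = (-0.69)² = 0.4761
Numerator = 0.47 − 0.4761 = -0.0061; denominator = 1 − 0.4761 = 0.5239
φ_{22} = -0.0061 / 0.5239 = -0.012

-0.012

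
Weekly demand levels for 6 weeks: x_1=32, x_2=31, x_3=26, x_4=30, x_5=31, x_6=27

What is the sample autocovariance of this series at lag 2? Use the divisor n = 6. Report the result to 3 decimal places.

-2.417

Mean x̄ = (32 + 31 + 26 + 30 + 31 + 27)/6 = 29.5000
Σ_{t=1}^{4}(x_t−x̄)(x_{t+2}−x̄) = -14.5000
γ_2 = -14.5000 / 6 = -2.417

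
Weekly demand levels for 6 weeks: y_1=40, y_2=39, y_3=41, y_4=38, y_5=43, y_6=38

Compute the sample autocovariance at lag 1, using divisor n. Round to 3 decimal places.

-2.477

Mean ȳ = (40 + 39 + 41 + 38 + 43 + 38)/6 = 39.8333
Deviations: 0.1667, -0.8333, 1.1667, -1.8333, 3.1667, -1.8333
Σ_{t=1}^{5}(y_t−ȳ)(y_{t+1}−ȳ) = -14.8611
γ_1 = -14.8611 / 6 = -2.477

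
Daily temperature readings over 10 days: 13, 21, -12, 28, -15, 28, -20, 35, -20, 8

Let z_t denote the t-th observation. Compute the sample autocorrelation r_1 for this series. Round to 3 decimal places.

-0.861

Mean z̄ = (13 + 21 − 12 + 28 − 15 + 28 − 20 + 35 − 20 + 8)/10 = 6.6000
Numerator Σ_{t=1}^{9}(z_t−z̄)(z_{t+1}−z̄) = -3615.5600
Denominator Σ(z_t−z̄)² = 4200.4000
r_1 = -3615.5600 / 4200.4000 = -0.861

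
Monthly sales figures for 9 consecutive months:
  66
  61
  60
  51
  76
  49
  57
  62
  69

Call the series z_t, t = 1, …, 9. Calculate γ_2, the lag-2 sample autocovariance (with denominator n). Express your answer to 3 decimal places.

Mean z̄ = (66 + 61 + 60 + 51 + 76 + 49 + 57 + 62 + 69)/9 = 61.2222
Σ_{t=1}^{7}(z_t−z̄)(z_{t+2}−z̄) = -1.4321
γ_2 = -1.4321 / 9 = -0.159

-0.159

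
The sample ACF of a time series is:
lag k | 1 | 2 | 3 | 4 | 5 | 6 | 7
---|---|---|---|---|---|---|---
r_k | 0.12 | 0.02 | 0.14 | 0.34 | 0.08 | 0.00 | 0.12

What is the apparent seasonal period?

The largest autocorrelation is r_4 = 0.34; the remaining lags stay at or below 0.14.
The dominant spike at lag 4 indicates a seasonal period of 4.

4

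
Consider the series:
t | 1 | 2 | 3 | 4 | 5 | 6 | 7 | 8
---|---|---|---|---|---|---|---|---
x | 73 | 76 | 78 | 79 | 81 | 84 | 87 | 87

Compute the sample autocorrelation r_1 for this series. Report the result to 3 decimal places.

0.629

Mean x̄ = (73 + 76 + 78 + 79 + 81 + 84 + 87 + 87)/8 = 80.6250
Deviations from mean: -7.6250, -4.6250, -2.6250, -1.6250, 0.3750, 3.3750, 6.3750, 6.3750
Numerator Σ_{t=1}^{7}(x_t−x̄)(x_{t+1}−x̄) = 114.4844
Denominator Σ(x_t−x̄)² = 181.8750
r_1 = 114.4844 / 181.8750 = 0.629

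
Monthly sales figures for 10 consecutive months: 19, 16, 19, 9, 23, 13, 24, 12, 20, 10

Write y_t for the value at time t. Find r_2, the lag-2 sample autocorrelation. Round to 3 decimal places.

Mean ȳ = (19 + 16 + 19 + 9 + 23 + 13 + 24 + 12 + 20 + 10)/10 = 16.5000
Numerator Σ_{t=1}^{8}(y_t−ȳ)(y_{t+2}−ȳ) = 172.5000
Denominator Σ(y_t−ȳ)² = 254.5000
r_2 = 172.5000 / 254.5000 = 0.678

0.678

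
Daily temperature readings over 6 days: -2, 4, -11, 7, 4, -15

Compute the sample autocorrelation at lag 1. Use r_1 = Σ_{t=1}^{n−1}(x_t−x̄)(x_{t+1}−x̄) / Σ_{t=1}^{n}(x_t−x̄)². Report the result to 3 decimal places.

Mean x̄ = (-2 + 4 − 11 + 7 + 4 − 15)/6 = -2.1667
Deviations from mean: 0.1667, 6.1667, -8.8333, 9.1667, 6.1667, -12.8333
Σ(x_t−x̄)(x_{t+1}−x̄) = (1.0278) + (-54.4722) + (-80.9722) + (56.5278) + (-79.1389) = -157.0278
Denominator Σ(x_t−x̄)² = 402.8333
r_1 = -157.0278 / 402.8333 = -0.390

-0.390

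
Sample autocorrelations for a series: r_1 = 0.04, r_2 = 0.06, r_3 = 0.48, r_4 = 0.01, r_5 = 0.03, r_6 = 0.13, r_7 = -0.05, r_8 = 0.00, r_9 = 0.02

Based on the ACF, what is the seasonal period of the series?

3

The largest autocorrelation is r_3 = 0.48; the remaining lags stay at or below 0.13.
The dominant spike at lag 3 indicates a seasonal period of 3.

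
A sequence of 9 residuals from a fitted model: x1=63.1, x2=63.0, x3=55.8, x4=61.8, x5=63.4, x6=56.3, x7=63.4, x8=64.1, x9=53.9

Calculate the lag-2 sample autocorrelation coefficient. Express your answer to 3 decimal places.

-0.422

Mean x̄ = (63.1 + 63.0 + 55.8 + 61.8 + 63.4 + 56.3 + 63.4 + 64.1 + 53.9)/9 = 60.5333
Σ(x_t−x̄)(x_{t+2}−x̄) = (-12.1489) + (3.1244) + (-13.5689) + (-5.3622) + (8.2178) + (-15.0989) + (-19.0156) = -53.8522
Denominator Σ(x_t−x̄)² = 127.7600
r_2 = -53.8522 / 127.7600 = -0.422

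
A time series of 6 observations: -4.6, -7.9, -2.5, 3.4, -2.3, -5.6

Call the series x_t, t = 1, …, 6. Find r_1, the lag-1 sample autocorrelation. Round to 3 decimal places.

Mean x̄ = (-4.6 − 7.9 − 2.5 + 3.4 − 2.3 − 5.6)/6 = -3.2500
Deviations from mean: -1.3500, -4.6500, 0.7500, 6.6500, 0.9500, -2.3500
Σ(x_t−x̄)(x_{t+1}−x̄) = (6.2775) + (-3.4875) + (4.9875) + (6.3175) + (-2.2325) = 11.8625
Denominator Σ(x_t−x̄)² = 74.6550
r_1 = 11.8625 / 74.6550 = 0.159

0.159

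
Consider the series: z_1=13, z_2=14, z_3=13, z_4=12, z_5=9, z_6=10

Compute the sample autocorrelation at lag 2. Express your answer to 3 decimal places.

Mean z̄ = (13 + 14 + 13 + 12 + 9 + 10)/6 = 11.8333
Numerator Σ_{t=1}^{4}(z_t−z̄)(z_{t+2}−z̄) = -1.8889
Denominator Σ(z_t−z̄)² = 18.8333
r_2 = -1.8889 / 18.8333 = -0.100

-0.100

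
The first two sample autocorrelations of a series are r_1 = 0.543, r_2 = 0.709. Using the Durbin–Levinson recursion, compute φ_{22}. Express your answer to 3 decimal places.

φ_{22} = (r_2 − r_1²) / (1 − r_1²)
r_1² = (0.543)² = 0.294849
Numerator = 0.709 − 0.2948 = 0.4142; denominator = 1 − 0.2948 = 0.7052
φ_{22} = 0.4142 / 0.7052 = 0.587

0.587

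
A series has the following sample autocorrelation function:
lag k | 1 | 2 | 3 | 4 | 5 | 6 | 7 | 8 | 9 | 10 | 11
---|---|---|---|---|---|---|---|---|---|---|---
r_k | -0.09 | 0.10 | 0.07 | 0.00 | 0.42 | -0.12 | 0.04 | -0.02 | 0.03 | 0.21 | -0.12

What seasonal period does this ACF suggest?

The largest autocorrelation is r_5 = 0.42, with a weaker echo at lag 10 (0.21); the remaining lags stay at or below 0.10.
The dominant spike at lag 5 indicates a seasonal period of 5.

5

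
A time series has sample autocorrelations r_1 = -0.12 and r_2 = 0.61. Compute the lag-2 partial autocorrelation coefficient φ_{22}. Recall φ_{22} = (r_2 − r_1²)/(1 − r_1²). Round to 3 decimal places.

φ_{22} = (r_2 − r_1²) / (1 − r_1²)
r_1² = (-0.12)² = 0.0144
Numerator = 0.61 − 0.0144 = 0.5956; denominator = 1 − 0.0144 = 0.9856
φ_{22} = 0.5956 / 0.9856 = 0.604

0.604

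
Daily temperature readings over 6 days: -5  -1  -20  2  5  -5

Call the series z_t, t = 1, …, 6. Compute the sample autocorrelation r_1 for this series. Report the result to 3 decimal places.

Mean z̄ = (-5 − 1 − 20 + 2 + 5 − 5)/6 = -4.0000
Deviations from mean: -1.0000, 3.0000, -16.0000, 6.0000, 9.0000, -1.0000
Numerator Σ_{t=1}^{5}(z_t−z̄)(z_{t+1}−z̄) = -102.0000
Denominator Σ(z_t−z̄)² = 384.0000
r_1 = -102.0000 / 384.0000 = -0.266

-0.266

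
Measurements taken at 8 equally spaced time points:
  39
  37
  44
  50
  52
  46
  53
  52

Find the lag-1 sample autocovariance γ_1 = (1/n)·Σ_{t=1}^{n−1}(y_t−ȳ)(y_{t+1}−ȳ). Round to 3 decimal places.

16.857

Mean ȳ = (39 + 37 + 44 + 50 + 52 + 46 + 53 + 52)/8 = 46.6250
Σ_{t=1}^{7}(y_t−ȳ)(y_{t+1}−ȳ) = 134.8594
γ_1 = 134.8594 / 8 = 16.857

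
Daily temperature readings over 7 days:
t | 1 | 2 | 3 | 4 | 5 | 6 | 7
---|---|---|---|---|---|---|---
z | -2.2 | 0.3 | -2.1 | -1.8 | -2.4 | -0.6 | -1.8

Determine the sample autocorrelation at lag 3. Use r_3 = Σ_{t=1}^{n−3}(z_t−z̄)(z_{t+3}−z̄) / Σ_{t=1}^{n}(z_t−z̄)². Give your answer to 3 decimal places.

-0.317

Mean z̄ = (-2.2 + 0.3 − 2.1 − 1.8 − 2.4 − 0.6 − 1.8)/7 = -1.5143
Deviations from mean: -0.6857, 1.8143, -0.5857, -0.2857, -0.8857, 0.9143, -0.2857
Numerator Σ_{t=1}^{4}(z_t−z̄)(z_{t+3}−z̄) = -1.8649
Denominator Σ(z_t−z̄)² = 5.8886
r_3 = -1.8649 / 5.8886 = -0.317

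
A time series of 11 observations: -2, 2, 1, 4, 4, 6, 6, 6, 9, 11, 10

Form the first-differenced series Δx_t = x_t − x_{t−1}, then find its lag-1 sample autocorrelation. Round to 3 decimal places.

First differences Δx: 4, -1, 3, 0, 2, 0, 0, 3, 2, -1
Mean of differences = 1.2000
Numerator Σ(Δx_t−Δx̄)(Δx_{t+1}−Δx̄) = -15.2400
Denominator Σ(Δx_t−Δx̄)² = 29.6000
r_1(Δx) = -15.2400 / 29.6000 = -0.515

-0.515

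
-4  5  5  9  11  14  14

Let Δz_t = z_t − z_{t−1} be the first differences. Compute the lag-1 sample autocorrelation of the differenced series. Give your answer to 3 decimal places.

First differences Δz: 9, 0, 4, 2, 3, 0
Mean of differences = 3.0000
Numerator Σ(Δz_t−Δz̄)(Δz_{t+1}−Δz̄) = -22.0000
Denominator Σ(Δz_t−Δz̄)² = 56.0000
r_1(Δz) = -22.0000 / 56.0000 = -0.393

-0.393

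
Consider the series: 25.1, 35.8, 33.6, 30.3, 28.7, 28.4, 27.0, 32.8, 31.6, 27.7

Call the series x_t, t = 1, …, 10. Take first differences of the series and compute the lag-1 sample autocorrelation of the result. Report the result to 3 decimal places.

First differences Δx: 10.7, -2.2, -3.3, -1.6, -0.3, -1.4, 5.8, -1.2, -3.9
Mean of differences = 0.2889
Numerator Σ(Δx_t−Δx̄)(Δx_{t+1}−Δx̄) = -19.3701
Denominator Σ(Δx_t−Δx̄)² = 184.3689
r_1(Δx) = -19.3701 / 184.3689 = -0.105

-0.105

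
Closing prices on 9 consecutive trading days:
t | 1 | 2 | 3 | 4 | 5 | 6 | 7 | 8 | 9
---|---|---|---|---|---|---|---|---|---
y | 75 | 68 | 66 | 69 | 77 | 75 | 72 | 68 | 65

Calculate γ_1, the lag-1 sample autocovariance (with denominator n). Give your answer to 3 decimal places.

Mean ȳ = (75 + 68 + 66 + 69 + 77 + 75 + 72 + 68 + 65)/9 = 70.5556
Σ_{t=1}^{8}(y_t−ȳ)(y_{t+1}−ȳ) = 42.9136
γ_1 = 42.9136 / 9 = 4.768

4.768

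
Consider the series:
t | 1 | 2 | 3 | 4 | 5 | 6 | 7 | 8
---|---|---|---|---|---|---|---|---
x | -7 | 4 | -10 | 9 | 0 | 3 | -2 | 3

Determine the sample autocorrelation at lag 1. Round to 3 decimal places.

Mean x̄ = (-7 + 4 − 10 + 9 + 0 + 3 − 2 + 3)/8 = 0.0000
Deviations from mean: -7.0000, 4.0000, -10.0000, 9.0000, 0.0000, 3.0000, -2.0000, 3.0000
Numerator Σ_{t=1}^{7}(x_t−x̄)(x_{t+1}−x̄) = -170.0000
Denominator Σ(x_t−x̄)² = 268.0000
r_1 = -170.0000 / 268.0000 = -0.634

-0.634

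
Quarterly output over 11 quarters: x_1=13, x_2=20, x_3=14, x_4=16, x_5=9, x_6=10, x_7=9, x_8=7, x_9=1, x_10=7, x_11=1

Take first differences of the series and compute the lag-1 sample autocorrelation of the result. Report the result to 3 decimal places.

-0.636

First differences Δx: 7, -6, 2, -7, 1, -1, -2, -6, 6, -6
Mean of differences = -1.2000
Numerator Σ(Δx_t−Δx̄)(Δx_{t+1}−Δx̄) = -151.0400
Denominator Σ(Δx_t−Δx̄)² = 237.6000
r_1(Δx) = -151.0400 / 237.6000 = -0.636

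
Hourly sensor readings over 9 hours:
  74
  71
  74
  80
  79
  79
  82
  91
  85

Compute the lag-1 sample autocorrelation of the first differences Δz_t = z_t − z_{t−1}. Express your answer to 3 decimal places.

First differences Δz: -3, 3, 6, -1, 0, 3, 9, -6
Mean of differences = 1.3750
Numerator Σ(Δz_t−Δz̄)(Δz_{t+1}−Δz̄) = -53.3906
Denominator Σ(Δz_t−Δz̄)² = 165.8750
r_1(Δz) = -53.3906 / 165.8750 = -0.322

-0.322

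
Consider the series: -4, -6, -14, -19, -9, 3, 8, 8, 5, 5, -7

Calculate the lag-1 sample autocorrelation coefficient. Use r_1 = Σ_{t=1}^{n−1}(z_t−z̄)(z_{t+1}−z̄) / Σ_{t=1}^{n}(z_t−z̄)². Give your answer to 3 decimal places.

0.683

Mean z̄ = (-4 − 6 − 14 − 19 − 9 + 3 + 8 + 8 + 5 + 5 − 7)/11 = -2.7273
Numerator Σ_{t=1}^{10}(z_t−z̄)(z_{t+1}−z̄) = 576.7438
Denominator Σ(z_t−z̄)² = 844.1818
r_1 = 576.7438 / 844.1818 = 0.683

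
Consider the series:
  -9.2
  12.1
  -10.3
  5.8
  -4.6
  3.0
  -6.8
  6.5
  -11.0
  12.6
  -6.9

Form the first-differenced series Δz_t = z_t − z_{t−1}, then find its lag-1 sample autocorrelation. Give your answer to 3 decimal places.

-0.827

First differences Δz: 21.3, -22.4, 16.1, -10.4, 7.6, -9.8, 13.3, -17.5, 23.6, -19.5
Mean of differences = 0.2300
Numerator Σ(Δz_t−Δz̄)(Δz_{t+1}−Δz̄) = -2395.1779
Denominator Σ(Δz_t−Δz̄)² = 2896.4410
r_1(Δz) = -2395.1779 / 2896.4410 = -0.827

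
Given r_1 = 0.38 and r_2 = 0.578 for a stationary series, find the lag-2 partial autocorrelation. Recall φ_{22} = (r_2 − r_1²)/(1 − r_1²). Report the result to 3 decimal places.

0.507

φ_{22} = (r_2 − r_1²) / (1 − r_1²)
r_1² = (0.38)² = 0.1444
Numerator = 0.578 − 0.1444 = 0.4336; denominator = 1 − 0.1444 = 0.8556
φ_{22} = 0.4336 / 0.8556 = 0.507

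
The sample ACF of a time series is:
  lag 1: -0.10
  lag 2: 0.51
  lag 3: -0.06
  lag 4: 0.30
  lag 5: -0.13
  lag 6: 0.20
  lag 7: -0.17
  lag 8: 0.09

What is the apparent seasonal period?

2

The largest autocorrelation is r_2 = 0.51, with weaker echoes at lags 4 (0.30) and 6 (0.20); the remaining lags stay at or below 0.09.
The dominant spike at lag 2 indicates a seasonal period of 2.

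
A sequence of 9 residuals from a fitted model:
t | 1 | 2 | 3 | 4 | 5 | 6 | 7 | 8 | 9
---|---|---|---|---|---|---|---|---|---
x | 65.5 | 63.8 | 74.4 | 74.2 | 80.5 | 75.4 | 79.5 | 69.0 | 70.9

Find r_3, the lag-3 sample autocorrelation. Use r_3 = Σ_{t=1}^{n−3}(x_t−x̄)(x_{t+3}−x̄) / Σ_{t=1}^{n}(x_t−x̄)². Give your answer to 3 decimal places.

-0.366

Mean x̄ = (65.5 + 63.8 + 74.4 + 74.2 + 80.5 + 75.4 + 79.5 + 69.0 + 70.9)/9 = 72.5778
Σ(x_t−x̄)(x_{t+3}−x̄) = (-11.4817) + (-69.5395) + (5.1427) + (11.2294) + (-28.3440) + (-4.7351) = -97.7281
Denominator Σ(x_t−x̄)² = 267.3556
r_3 = -97.7281 / 267.3556 = -0.366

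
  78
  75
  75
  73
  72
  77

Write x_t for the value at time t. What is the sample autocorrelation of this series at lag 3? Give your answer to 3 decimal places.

Mean x̄ = (78 + 75 + 75 + 73 + 72 + 77)/6 = 75.0000
Deviations from mean: 3.0000, 0.0000, 0.0000, -2.0000, -3.0000, 2.0000
Σ(x_t−x̄)(x_{t+3}−x̄) = (-6.0000) + (0.0000) + (0.0000) = -6.0000
Denominator Σ(x_t−x̄)² = 26.0000
r_3 = -6.0000 / 26.0000 = -0.231

-0.231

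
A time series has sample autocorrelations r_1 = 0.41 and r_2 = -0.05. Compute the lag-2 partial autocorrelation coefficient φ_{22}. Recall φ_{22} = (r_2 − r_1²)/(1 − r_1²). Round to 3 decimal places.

φ_{22} = (r_2 − r_1²) / (1 − r_1²)
r_1² = (0.41)² = 0.1681
Numerator = -0.05 − 0.1681 = -0.2181; denominator = 1 − 0.1681 = 0.8319
φ_{22} = -0.2181 / 0.8319 = -0.262

-0.262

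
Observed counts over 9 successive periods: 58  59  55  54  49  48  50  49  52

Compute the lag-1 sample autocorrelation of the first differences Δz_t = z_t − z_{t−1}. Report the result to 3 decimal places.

-0.095

First differences Δz: 1, -4, -1, -5, -1, 2, -1, 3
Mean of differences = -0.7500
Numerator Σ(Δz_t−Δz̄)(Δz_{t+1}−Δz̄) = -5.0625
Denominator Σ(Δz_t−Δz̄)² = 53.5000
r_1(Δz) = -5.0625 / 53.5000 = -0.095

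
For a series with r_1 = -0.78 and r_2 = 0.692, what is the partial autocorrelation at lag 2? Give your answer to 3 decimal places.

φ_{22} = (r_2 − r_1²) / (1 − r_1²)
r_1² = (-0.78)² = 0.6084
Numerator = 0.692 − 0.6084 = 0.0836; denominator = 1 − 0.6084 = 0.3916
φ_{22} = 0.0836 / 0.3916 = 0.213

0.213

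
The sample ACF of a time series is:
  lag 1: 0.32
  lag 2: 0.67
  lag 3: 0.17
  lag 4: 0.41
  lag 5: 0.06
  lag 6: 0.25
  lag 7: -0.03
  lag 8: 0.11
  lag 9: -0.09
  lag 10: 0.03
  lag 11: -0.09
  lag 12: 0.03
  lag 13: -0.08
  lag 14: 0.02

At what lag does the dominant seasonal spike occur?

2

The largest autocorrelation is r_2 = 0.67, with a weaker echo at lag 4 (0.41); the remaining lags stay at or below 0.32.
The dominant spike at lag 2 indicates a seasonal period of 2.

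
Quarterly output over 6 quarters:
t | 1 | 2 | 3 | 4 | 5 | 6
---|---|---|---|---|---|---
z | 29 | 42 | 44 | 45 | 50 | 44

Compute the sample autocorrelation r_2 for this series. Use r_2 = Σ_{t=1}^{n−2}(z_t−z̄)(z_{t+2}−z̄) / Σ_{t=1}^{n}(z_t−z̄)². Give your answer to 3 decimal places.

-0.024

Mean z̄ = (29 + 42 + 44 + 45 + 50 + 44)/6 = 42.3333
Numerator Σ_{t=1}^{4}(z_t−z̄)(z_{t+2}−z̄) = -5.8889
Denominator Σ(z_t−z̄)² = 249.3333
r_2 = -5.8889 / 249.3333 = -0.024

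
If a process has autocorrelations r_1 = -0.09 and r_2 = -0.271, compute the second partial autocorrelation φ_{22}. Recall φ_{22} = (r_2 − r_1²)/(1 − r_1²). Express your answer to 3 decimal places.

-0.281

φ_{22} = (r_2 − r_1²) / (1 − r_1²)
r_1² = (-0.09)² = 0.0081
Numerator = -0.271 − 0.0081 = -0.2791; denominator = 1 − 0.0081 = 0.9919
φ_{22} = -0.2791 / 0.9919 = -0.281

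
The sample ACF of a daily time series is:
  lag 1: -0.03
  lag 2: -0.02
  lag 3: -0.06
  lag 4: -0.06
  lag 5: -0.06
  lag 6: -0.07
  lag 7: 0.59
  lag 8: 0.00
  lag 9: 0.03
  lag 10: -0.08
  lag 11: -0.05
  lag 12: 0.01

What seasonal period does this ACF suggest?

The largest autocorrelation is r_7 = 0.59; the remaining lags stay at or below 0.03.
The dominant spike at lag 7 indicates a seasonal period of 7.

7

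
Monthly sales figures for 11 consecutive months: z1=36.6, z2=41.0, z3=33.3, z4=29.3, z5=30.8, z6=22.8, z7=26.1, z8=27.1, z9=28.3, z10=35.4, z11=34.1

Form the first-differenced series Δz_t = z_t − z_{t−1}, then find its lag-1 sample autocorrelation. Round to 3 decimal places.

First differences Δz: 4.4, -7.7, -4.0, 1.5, -8.0, 3.3, 1.0, 1.2, 7.1, -1.3
Mean of differences = -0.2500
Numerator Σ(Δz_t−Δz̄)(Δz_{t+1}−Δz̄) = -45.1525
Denominator Σ(Δz_t−Δz̄)² = 225.7050
r_1(Δz) = -45.1525 / 225.7050 = -0.200

-0.200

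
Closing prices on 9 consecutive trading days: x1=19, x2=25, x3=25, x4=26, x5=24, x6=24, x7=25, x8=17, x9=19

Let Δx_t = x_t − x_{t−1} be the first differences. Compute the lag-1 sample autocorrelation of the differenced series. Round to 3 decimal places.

-0.236

First differences Δx: 6, 0, 1, -2, 0, 1, -8, 2
Mean of differences = 0.0000
Numerator Σ(Δx_t−Δx̄)(Δx_{t+1}−Δx̄) = -26.0000
Denominator Σ(Δx_t−Δx̄)² = 110.0000
r_1(Δx) = -26.0000 / 110.0000 = -0.236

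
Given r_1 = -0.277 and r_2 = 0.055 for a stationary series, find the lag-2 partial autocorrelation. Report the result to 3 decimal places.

-0.024

φ_{22} = (r_2 − r_1²) / (1 − r_1²)
r_1² = (-0.277)² = 0.076729
Numerator = 0.055 − 0.0767 = -0.0217; denominator = 1 − 0.0767 = 0.9233
φ_{22} = -0.0217 / 0.9233 = -0.024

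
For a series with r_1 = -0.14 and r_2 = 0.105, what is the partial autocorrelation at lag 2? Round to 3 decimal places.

0.087

φ_{22} = (r_2 − r_1²) / (1 − r_1²)
r_1² = (-0.14)² = 0.0196
Numerator = 0.105 − 0.0196 = 0.0854; denominator = 1 − 0.0196 = 0.9804
φ_{22} = 0.0854 / 0.9804 = 0.087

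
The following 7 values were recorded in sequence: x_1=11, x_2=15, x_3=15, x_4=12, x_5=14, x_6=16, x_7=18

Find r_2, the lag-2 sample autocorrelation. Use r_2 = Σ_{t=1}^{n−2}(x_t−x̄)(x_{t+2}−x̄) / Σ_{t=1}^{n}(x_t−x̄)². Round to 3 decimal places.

-0.265

Mean x̄ = (11 + 15 + 15 + 12 + 14 + 16 + 18)/7 = 14.4286
Numerator Σ_{t=1}^{5}(x_t−x̄)(x_{t+2}−x̄) = -8.9388
Denominator Σ(x_t−x̄)² = 33.7143
r_2 = -8.9388 / 33.7143 = -0.265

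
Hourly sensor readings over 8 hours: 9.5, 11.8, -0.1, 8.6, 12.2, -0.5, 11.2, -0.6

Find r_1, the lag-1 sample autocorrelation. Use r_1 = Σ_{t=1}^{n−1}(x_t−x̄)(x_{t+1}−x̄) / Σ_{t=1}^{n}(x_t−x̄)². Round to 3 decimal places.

-0.532

Mean x̄ = (9.5 + 11.8 − 0.1 + 8.6 + 12.2 − 0.5 + 11.2 − 0.6)/8 = 6.5125
Deviations from mean: 2.9875, 5.2875, -6.6125, 2.0875, 5.6875, -7.0125, 4.6875, -7.1125
Numerator Σ_{t=1}^{7}(x_t−x̄)(x_{t+1}−x̄) = -127.1927
Denominator Σ(x_t−x̄)² = 239.0488
r_1 = -127.1927 / 239.0488 = -0.532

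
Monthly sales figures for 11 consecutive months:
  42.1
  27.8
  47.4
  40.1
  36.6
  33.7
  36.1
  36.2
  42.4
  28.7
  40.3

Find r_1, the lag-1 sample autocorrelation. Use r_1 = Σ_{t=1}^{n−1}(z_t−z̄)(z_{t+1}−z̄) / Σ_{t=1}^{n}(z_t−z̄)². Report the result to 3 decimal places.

Mean z̄ = (42.1 + 27.8 + 47.4 + 40.1 + 36.6 + 33.7 + 36.1 + 36.2 + 42.4 + 28.7 + 40.3)/11 = 37.4000
Numerator Σ_{t=1}^{10}(z_t−z̄)(z_{t+1}−z̄) = -181.6800
Denominator Σ(z_t−z̄)² = 348.1000
r_1 = -181.6800 / 348.1000 = -0.522

-0.522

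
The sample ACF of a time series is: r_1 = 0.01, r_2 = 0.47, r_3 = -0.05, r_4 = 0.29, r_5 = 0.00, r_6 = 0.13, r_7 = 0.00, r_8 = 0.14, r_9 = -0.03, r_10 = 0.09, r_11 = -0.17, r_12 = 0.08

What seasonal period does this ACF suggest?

2

The largest autocorrelation is r_2 = 0.47, with a weaker echo at lag 4 (0.29); the remaining lags stay at or below 0.14.
The dominant spike at lag 2 indicates a seasonal period of 2.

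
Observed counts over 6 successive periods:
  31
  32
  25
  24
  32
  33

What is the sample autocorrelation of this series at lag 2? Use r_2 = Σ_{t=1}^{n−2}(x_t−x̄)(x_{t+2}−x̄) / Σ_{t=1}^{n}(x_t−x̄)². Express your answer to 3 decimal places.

Mean x̄ = (31 + 32 + 25 + 24 + 32 + 33)/6 = 29.5000
Deviations from mean: 1.5000, 2.5000, -4.5000, -5.5000, 2.5000, 3.5000
Σ(x_t−x̄)(x_{t+2}−x̄) = (-6.7500) + (-13.7500) + (-11.2500) + (-19.2500) = -51.0000
Denominator Σ(x_t−x̄)² = 77.5000
r_2 = -51.0000 / 77.5000 = -0.658

-0.658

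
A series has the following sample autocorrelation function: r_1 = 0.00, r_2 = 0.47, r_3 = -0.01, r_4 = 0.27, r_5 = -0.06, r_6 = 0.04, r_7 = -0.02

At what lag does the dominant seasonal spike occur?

2

The largest autocorrelation is r_2 = 0.47, with a weaker echo at lag 4 (0.27); the remaining lags stay at or below 0.04.
The dominant spike at lag 2 indicates a seasonal period of 2.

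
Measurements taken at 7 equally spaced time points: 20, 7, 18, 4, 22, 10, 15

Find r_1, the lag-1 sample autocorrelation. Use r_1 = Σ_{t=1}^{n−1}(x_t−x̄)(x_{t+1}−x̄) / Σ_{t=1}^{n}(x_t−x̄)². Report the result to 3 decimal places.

-0.812

Mean x̄ = (20 + 7 + 18 + 4 + 22 + 10 + 15)/7 = 13.7143
Deviations from mean: 6.2857, -6.7143, 4.2857, -9.7143, 8.2857, -3.7143, 1.2857
Numerator Σ_{t=1}^{6}(x_t−x̄)(x_{t+1}−x̄) = -228.6531
Denominator Σ(x_t−x̄)² = 281.4286
r_1 = -228.6531 / 281.4286 = -0.812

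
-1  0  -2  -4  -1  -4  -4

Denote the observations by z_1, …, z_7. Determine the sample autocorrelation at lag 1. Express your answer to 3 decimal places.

Mean z̄ = (-1 + 0 − 2 − 4 − 1 − 4 − 4)/7 = -2.2857
Σ(z_t−z̄)(z_{t+1}−z̄) = (2.9388) + (0.6531) + (-0.4898) + (-2.2041) + (-2.2041) + (2.9388) = 1.6327
Denominator Σ(z_t−z̄)² = 17.4286
r_1 = 1.6327 / 17.4286 = 0.094

0.094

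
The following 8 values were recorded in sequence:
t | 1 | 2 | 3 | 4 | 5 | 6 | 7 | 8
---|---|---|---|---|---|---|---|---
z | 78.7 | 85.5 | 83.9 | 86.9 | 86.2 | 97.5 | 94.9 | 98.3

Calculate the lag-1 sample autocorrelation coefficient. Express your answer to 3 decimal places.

0.433

Mean z̄ = (78.7 + 85.5 + 83.9 + 86.9 + 86.2 + 97.5 + 94.9 + 98.3)/8 = 88.9875
Deviations from mean: -10.2875, -3.4875, -5.0875, -2.0875, -2.7875, 8.5125, 5.9125, 9.3125
Σ(z_t−z̄)(z_{t+1}−z̄) = (35.8777) + (17.7427) + (10.6202) + (5.8189) + (-23.7286) + (50.3302) + (55.0602) = 151.7211
Denominator Σ(z_t−z̄)² = 350.1488
r_1 = 151.7211 / 350.1488 = 0.433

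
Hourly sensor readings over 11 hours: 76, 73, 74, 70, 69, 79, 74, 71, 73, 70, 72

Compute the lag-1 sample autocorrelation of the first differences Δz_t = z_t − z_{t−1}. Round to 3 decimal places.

-0.382

First differences Δz: -3, 1, -4, -1, 10, -5, -3, 2, -3, 2
Mean of differences = -0.4000
Numerator Σ(Δz_t−Δz̄)(Δz_{t+1}−Δz̄) = -67.3600
Denominator Σ(Δz_t−Δz̄)² = 176.4000
r_1(Δz) = -67.3600 / 176.4000 = -0.382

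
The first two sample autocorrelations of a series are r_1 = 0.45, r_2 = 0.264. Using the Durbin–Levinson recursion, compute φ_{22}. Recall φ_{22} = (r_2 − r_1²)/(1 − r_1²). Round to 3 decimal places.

φ_{22} = (r_2 − r_1²) / (1 − r_1²)
r_1² = (0.45)² = 0.2025
Numerator = 0.264 − 0.2025 = 0.0615; denominator = 1 − 0.2025 = 0.7975
φ_{22} = 0.0615 / 0.7975 = 0.077

0.077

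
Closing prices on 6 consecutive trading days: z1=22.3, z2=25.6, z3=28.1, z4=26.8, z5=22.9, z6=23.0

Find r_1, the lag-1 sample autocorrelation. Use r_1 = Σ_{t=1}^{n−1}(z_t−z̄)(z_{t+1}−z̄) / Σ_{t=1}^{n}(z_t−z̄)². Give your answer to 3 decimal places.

Mean z̄ = (22.3 + 25.6 + 28.1 + 26.8 + 22.9 + 23.0)/6 = 24.7833
Numerator Σ_{t=1}^{5}(z_t−z̄)(z_{t+1}−z̄) = 6.9297
Denominator Σ(z_t−z̄)² = 28.6283
r_1 = 6.9297 / 28.6283 = 0.242

0.242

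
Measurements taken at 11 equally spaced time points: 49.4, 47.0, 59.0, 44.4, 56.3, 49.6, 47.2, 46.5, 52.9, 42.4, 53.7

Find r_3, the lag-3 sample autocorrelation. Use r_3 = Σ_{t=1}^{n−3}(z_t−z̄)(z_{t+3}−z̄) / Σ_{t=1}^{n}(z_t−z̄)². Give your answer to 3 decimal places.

-0.074

Mean z̄ = (49.4 + 47.0 + 59.0 + 44.4 + 56.3 + 49.6 + 47.2 + 46.5 + 52.9 + 42.4 + 53.7)/11 = 49.8545
Numerator Σ_{t=1}^{8}(z_t−z̄)(z_{t+3}−z̄) = -19.2762
Denominator Σ(z_t−z̄)² = 261.2873
r_3 = -19.2762 / 261.2873 = -0.074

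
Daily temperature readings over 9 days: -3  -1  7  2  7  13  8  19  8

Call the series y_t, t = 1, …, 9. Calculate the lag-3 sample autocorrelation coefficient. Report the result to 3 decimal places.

Mean ȳ = (-3 − 1 + 7 + 2 + 7 + 13 + 8 + 19 + 8)/9 = 6.6667
Σ(y_t−ȳ)(y_{t+3}−ȳ) = (45.1111) + (-2.5556) + (2.1111) + (-6.2222) + (4.1111) + (8.4444) = 51.0000
Denominator Σ(y_t−ȳ)² = 370.0000
r_3 = 51.0000 / 370.0000 = 0.138

0.138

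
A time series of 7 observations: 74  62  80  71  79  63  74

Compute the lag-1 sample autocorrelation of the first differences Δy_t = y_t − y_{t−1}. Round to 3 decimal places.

-0.762

First differences Δy: -12, 18, -9, 8, -16, 11
Mean of differences = 0.0000
Numerator Σ(Δy_t−Δȳ)(Δy_{t+1}−Δȳ) = -754.0000
Denominator Σ(Δy_t−Δȳ)² = 990.0000
r_1(Δy) = -754.0000 / 990.0000 = -0.762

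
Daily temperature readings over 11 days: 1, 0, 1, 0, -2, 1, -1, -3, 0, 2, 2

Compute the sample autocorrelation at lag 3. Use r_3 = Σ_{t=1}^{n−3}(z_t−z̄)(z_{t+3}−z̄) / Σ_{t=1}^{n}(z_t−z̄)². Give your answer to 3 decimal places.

-0.023

Mean z̄ = (1 + 0 + 1 + 0 − 2 + 1 − 1 − 3 + 0 + 2 + 2)/11 = 0.0909
Numerator Σ_{t=1}^{8}(z_t−z̄)(z_{t+3}−z̄) = -0.5702
Denominator Σ(z_t−z̄)² = 24.9091
r_3 = -0.5702 / 24.9091 = -0.023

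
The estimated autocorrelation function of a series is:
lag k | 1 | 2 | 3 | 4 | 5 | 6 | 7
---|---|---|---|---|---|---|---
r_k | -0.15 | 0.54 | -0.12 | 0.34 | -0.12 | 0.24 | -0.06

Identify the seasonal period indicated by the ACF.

2

The largest autocorrelation is r_2 = 0.54, with weaker echoes at lags 4 (0.34) and 6 (0.24); the remaining lags stay at or below -0.06.
The dominant spike at lag 2 indicates a seasonal period of 2.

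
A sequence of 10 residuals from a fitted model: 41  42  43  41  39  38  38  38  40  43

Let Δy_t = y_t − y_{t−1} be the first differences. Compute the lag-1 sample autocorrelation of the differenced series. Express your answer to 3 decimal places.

First differences Δy: 1, 1, -2, -2, -1, 0, 0, 2, 3
Mean of differences = 0.2222
Numerator Σ(Δy_t−Δȳ)(Δy_{t+1}−Δȳ) = 11.3951
Denominator Σ(Δy_t−Δȳ)² = 23.5556
r_1(Δy) = 11.3951 / 23.5556 = 0.484

0.484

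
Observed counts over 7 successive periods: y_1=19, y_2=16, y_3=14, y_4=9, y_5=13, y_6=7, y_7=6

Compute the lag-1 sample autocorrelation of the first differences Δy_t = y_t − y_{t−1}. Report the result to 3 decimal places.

-0.735

First differences Δy: -3, -2, -5, 4, -6, -1
Mean of differences = -2.1667
Numerator Σ(Δy_t−Δȳ)(Δy_{t+1}−Δȳ) = -46.1944
Denominator Σ(Δy_t−Δȳ)² = 62.8333
r_1(Δy) = -46.1944 / 62.8333 = -0.735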